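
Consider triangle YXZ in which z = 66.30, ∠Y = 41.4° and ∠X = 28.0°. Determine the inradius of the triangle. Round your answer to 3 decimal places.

9.959

The third angle is ∠Z = 180° − ∠Y − ∠X = 110.60°.
Law of sines: y = z·sin Y/sin Z ≈ 46.84.
Law of sines: x = z·sin X/sin Z ≈ 33.252.
Area = ½·z·y·sin X ≈ 728.97.
Semiperimeter s = (46.84+33.252+66.3)/2 = 73.196.
Inradius = area/s = 728.97/73.196 ≈ 9.9591.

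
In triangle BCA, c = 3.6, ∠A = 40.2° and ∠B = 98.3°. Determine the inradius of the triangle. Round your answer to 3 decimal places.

1.001

The third angle is ∠C = 180° − ∠A − ∠B = 41.50°.
Law of sines: b = c·sin B/sin C ≈ 5.3761.
Law of sines: a = c·sin A/sin C ≈ 3.5068.
Area = ½·c·b·sin A ≈ 6.246.
Semiperimeter s = (5.3761+3.6+3.5068)/2 = 6.2414.
Inradius = area/s = 6.246/6.2414 ≈ 1.0007.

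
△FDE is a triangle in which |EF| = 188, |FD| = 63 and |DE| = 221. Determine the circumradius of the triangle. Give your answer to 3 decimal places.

120.694

By the law of cosines, cos F = (|EF|² + |FD|² − |DE|²) / (2·|EF|·|FD|) ≈ -0.40223, so ∠F ≈ 1.985 rad.
Circumradius = |DE|/(2 sin F) ≈ 120.69.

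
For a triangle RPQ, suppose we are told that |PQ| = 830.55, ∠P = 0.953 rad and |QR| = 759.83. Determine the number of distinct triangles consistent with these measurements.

|PQ|·sin P = 830.55·sin(0.953 rad) ≈ 677.
Since |PQ| sin P < |QR| < |PQ| (677 < 759.83 < 830.55), two triangles exist.

2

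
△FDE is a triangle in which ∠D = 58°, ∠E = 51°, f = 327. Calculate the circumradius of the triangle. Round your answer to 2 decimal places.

The third angle is ∠F = 180° − ∠D − ∠E = 71.00°.
Law of sines: d = f·sin D/sin F ≈ 293.29.
Law of sines: e = f·sin E/sin F ≈ 268.77.
Circumradius = f/(2 sin F) ≈ 172.92.

R ≈ 172.92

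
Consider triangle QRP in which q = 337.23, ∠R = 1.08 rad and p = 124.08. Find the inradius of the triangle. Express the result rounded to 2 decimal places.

By the law of cosines, r² = p² + q² − 2·p·q·cos R = 89676, so r ≈ 299.46.
Area = ½·p·q·sin R ≈ 18452.
Semiperimeter s = (337.23+299.46+124.08)/2 = 380.38.
Inradius = area/s = 18452/380.38 ≈ 48.509.

48.51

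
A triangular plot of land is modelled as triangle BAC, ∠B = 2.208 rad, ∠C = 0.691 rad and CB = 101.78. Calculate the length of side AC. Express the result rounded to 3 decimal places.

The third angle is ∠A = π − ∠C − ∠B = 0.243 rad.
Law of sines: AC = CB·sin B/sin A ≈ 340.55.

340.550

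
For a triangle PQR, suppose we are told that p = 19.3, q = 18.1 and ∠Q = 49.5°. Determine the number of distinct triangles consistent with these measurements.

2

p·sin Q = 19.3·sin(49.5°) ≈ 14.68.
Since p sin Q < q < p (14.68 < 18.1 < 19.3), two triangles exist.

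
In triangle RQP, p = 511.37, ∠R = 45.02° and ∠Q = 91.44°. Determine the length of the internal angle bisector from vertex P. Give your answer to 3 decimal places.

571.158

The third angle is ∠P = 180° − ∠R − ∠Q = 43.54°.
Law of sines: r = p·sin R/sin P ≈ 525.1.
Law of sines: q = p·sin Q/sin P ≈ 742.11.
The bisector from P has length 2·r·q·cos(∠P/2)/(r+q) ≈ 571.16.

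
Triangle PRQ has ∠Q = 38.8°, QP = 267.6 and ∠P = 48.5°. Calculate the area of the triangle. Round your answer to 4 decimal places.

The third angle is ∠R = 180° − ∠Q − ∠P = 92.70°.
Law of sines: RQ = QP·sin P/sin R ≈ 200.64.
Law of sines: PR = QP·sin Q/sin R ≈ 167.87.
Area = ½·QP·RQ·sin Q ≈ 16822.

area ≈ 16821.8512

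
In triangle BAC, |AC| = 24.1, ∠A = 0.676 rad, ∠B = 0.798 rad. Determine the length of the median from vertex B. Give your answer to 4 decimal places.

The third angle is ∠C = π − ∠B − ∠A = 1.668 rad.
Law of sines: |CB| = |AC|·sin A/sin B ≈ 21.061.
Law of sines: |BA| = |AC|·sin C/sin B ≈ 33.503.
Median from B: ½√(2·|CB|² + 2·|BA|² − |AC|²) ≈ 25.255.

25.2551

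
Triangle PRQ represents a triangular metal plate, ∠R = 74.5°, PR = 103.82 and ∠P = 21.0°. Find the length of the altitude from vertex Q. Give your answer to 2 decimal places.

36.02

The third angle is ∠Q = 180° − ∠P − ∠R = 84.50°.
Law of sines: RQ = PR·sin P/sin Q ≈ 37.378.
Law of sines: QP = PR·sin R/sin Q ≈ 100.51.
Area = ½·PR·RQ·sin R ≈ 1869.7.
The altitude from Q has length 2·area/PR ≈ 36.018.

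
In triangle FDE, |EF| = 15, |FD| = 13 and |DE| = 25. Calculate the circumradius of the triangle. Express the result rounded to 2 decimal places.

By the law of cosines, cos F = (|EF|² + |FD|² − |DE|²) / (2·|EF|·|FD|) ≈ -0.59231, so ∠F ≈ 126.32°.
Circumradius = |DE|/(2 sin F) ≈ 15.514.

R ≈ 15.51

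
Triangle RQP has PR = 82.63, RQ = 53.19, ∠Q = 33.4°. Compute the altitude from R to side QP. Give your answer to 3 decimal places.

h_R ≈ 29.280

Law of sines: sin P = RQ·sin Q/PR ≈ 0.35435.
Since PR ≥ RQ, only the acute value applies: ∠P ≈ 20.75°.
Then ∠R = 180° − ∠Q − ∠P ≈ 125.85°.
Law of sines gives QP = PR·sin R/sin Q ≈ 121.67.
Area = ½·PR·RQ·sin R ≈ 1781.3.
The altitude from R has length 2·area/QP ≈ 29.28.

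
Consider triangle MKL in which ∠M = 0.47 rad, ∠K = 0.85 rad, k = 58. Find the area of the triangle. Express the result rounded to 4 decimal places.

The third angle is ∠L = π − ∠M − ∠K = 1.822 rad.
Law of sines: m = k·sin M/sin K ≈ 34.964.
Law of sines: l = k·sin L/sin K ≈ 74.786.
Area = ½·k·m·sin L ≈ 982.22.

area ≈ 982.2209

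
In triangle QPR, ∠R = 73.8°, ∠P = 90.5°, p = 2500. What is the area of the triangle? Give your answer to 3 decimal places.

The third angle is ∠Q = 180° − ∠P − ∠R = 15.70°.
Law of sines: q = p·sin Q/sin P ≈ 676.53.
Law of sines: r = p·sin R/sin P ≈ 2400.8.
Area = ½·p·q·sin R ≈ 8.1208e+05.

812080.608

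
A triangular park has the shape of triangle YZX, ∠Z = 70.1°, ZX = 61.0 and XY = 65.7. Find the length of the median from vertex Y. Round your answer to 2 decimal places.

m_Y ≈ 51.21

Law of sines: sin Y = ZX·sin Z/XY ≈ 0.87302.
Since XY ≥ ZX, only the acute value applies: ∠Y ≈ 60.81°.
Then ∠X = 180° − ∠Z − ∠Y ≈ 49.09°.
Law of sines gives YZ = XY·sin X/sin Z ≈ 52.804.
Median from Y: ½√(2·XY² + 2·YZ² − ZX²) ≈ 51.207.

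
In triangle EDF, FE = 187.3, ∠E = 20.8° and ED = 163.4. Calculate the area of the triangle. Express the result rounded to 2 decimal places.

Area = ½·FE·ED·sin E ≈ 5434.

5433.99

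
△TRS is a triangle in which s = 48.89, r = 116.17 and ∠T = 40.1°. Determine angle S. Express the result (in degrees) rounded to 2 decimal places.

By the law of cosines, t² = r² + s² − 2·r·s·cos T = 7196.9, so t ≈ 84.834.
Law of cosines again: cos S = (t² + r² − s²)/(2·t·r) ≈ 0.92855, so ∠S ≈ 21.79°.

∠S ≈ 21.79°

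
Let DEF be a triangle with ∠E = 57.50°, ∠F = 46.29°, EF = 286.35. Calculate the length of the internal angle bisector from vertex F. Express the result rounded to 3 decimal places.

The third angle is ∠D = 180° − ∠E − ∠F = 76.21°.
Law of sines: FD = EF·sin E/sin D ≈ 248.67.
Law of sines: DE = EF·sin F/sin D ≈ 213.13.
The bisector from F has length 2·EF·FD·cos(∠F/2)/(EF+FD) ≈ 244.76.

244.760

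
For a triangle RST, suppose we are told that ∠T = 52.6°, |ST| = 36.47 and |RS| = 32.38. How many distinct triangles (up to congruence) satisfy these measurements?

2

|ST|·sin T = 36.47·sin(52.6°) ≈ 28.97.
Since |ST| sin T < |RS| < |ST| (28.97 < 32.38 < 36.47), two triangles exist.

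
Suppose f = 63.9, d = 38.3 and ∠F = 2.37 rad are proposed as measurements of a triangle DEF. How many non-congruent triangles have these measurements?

1

d·sin F = 38.3·sin(2.37 rad) ≈ 26.71.
Since ∠F is not acute, a triangle exists only if f > d; here f > d, so there is exactly one triangle.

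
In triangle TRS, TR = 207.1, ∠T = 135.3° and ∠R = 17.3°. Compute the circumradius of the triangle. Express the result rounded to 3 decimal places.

The third angle is ∠S = 180° − ∠T − ∠R = 27.40°.
Law of sines: RS = TR·sin T/sin S ≈ 316.54.
Law of sines: ST = TR·sin R/sin S ≈ 133.83.
Circumradius = TR/(2 sin S) ≈ 225.01.

225.011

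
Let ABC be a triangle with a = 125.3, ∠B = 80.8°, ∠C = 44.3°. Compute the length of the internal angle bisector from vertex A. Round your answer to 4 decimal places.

The third angle is ∠A = 180° − ∠B − ∠C = 54.90°.
Law of sines: b = a·sin B/sin A ≈ 151.18.
Law of sines: c = a·sin C/sin A ≈ 106.96.
The bisector from A has length 2·b·c·cos(∠A/2)/(b+c) ≈ 111.18.

111.1791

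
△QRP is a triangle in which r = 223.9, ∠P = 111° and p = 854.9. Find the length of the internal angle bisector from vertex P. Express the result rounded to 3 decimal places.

Law of sines: sin R = r·sin P/p ≈ 0.24451.
Since p ≥ r, only the acute value applies: ∠R ≈ 14.15°.
Then ∠Q = 180° − ∠P − ∠R ≈ 54.85°.
Law of sines gives q = p·sin Q/sin P ≈ 748.71.
The bisector from P has length 2·q·r·cos(∠P/2)/(q+r) ≈ 195.25.

t_P ≈ 195.248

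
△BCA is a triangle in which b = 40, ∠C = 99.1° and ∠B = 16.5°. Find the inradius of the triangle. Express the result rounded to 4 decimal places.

r ≈ 16.3898

The third angle is ∠A = 180° − ∠B − ∠C = 64.40°.
Law of sines: c = b·sin C/sin B ≈ 139.06.
Law of sines: a = b·sin A/sin B ≈ 127.01.
Area = ½·b·c·sin A ≈ 2508.3.
Semiperimeter s = (40+139.06+127.01)/2 = 153.04.
Inradius = area/s = 2508.3/153.04 ≈ 16.39.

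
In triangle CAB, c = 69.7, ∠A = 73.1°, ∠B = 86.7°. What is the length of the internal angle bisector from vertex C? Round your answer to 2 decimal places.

The third angle is ∠C = 180° − ∠A − ∠B = 20.20°.
Law of sines: a = c·sin A/sin C ≈ 193.14.
Law of sines: b = c·sin B/sin C ≈ 201.52.
The bisector from C has length 2·a·b·cos(∠C/2)/(a+b) ≈ 194.18.

t_C ≈ 194.18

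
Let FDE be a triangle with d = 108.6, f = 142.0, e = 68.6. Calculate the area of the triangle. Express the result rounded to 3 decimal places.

3610.593

Semiperimeter s = (142 + 108.6 + 68.6)/2 = 159.6.
Heron's formula: area = √(159.6·17.6·51·91) ≈ 3610.6.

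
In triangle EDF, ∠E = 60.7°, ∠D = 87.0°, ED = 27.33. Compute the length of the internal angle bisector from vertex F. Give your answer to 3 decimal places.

The third angle is ∠F = 180° − ∠E − ∠D = 32.30°.
Law of sines: DF = ED·sin E/sin F ≈ 44.603.
Law of sines: FE = ED·sin D/sin F ≈ 51.076.
The bisector from F has length 2·DF·FE·cos(∠F/2)/(DF+FE) ≈ 45.741.

t_F ≈ 45.741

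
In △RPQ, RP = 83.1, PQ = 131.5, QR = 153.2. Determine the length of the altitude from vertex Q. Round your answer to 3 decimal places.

Semiperimeter s = (131.5 + 153.2 + 83.1)/2 = 183.9.
Heron's formula: area = √(183.9·52.4·30.7·100.8) ≈ 5460.8.
The altitude from Q has length 2·area/RP ≈ 131.43.

h_Q ≈ 131.427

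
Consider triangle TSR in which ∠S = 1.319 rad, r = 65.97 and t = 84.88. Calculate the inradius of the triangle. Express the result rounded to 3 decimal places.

22.182

By the law of cosines, s² = r² + t² − 2·r·t·cos S = 8766.5, so s ≈ 93.629.
Area = ½·r·t·sin S ≈ 2711.5.
Semiperimeter p = (84.88+93.629+65.97)/2 = 122.24.
Inradius = area/p = 2711.5/122.24 ≈ 22.182.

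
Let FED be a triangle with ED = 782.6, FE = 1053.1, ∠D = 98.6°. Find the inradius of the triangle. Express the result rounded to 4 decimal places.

189.9659

Law of sines: sin F = ED·sin D/FE ≈ 0.73478.
Since FE ≥ ED, only the acute value applies: ∠F ≈ 47.29°.
Then ∠E = 180° − ∠D − ∠F ≈ 34.11°.
Law of sines gives DF = FE·sin E/sin D ≈ 597.29.
Area = ½·FE·ED·sin E ≈ 2.3109e+05.
Semiperimeter s = (782.6+597.29+1053.1)/2 = 1216.5.
Inradius = area/s = 2.3109e+05/1216.5 ≈ 189.97.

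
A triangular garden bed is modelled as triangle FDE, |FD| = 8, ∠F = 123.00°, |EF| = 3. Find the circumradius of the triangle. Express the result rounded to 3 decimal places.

By the law of cosines, |DE|² = |EF|² + |FD|² − 2·|EF|·|FD|·cos F = 99.143, so |DE| ≈ 9.957.
Area = ½·|EF|·|FD|·sin F ≈ 10.064.
Circumradius = |DE|/(2 sin F) ≈ 5.9362.

5.936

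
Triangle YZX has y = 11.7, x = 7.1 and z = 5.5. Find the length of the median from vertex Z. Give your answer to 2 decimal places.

Median from Z: ½√(2·x² + 2·y² − z²) ≈ 9.2783.

9.28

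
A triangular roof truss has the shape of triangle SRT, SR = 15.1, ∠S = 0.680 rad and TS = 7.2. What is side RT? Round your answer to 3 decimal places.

10.525

By the law of cosines, RT² = TS² + SR² − 2·TS·SR·cos S = 110.77, so RT ≈ 10.525.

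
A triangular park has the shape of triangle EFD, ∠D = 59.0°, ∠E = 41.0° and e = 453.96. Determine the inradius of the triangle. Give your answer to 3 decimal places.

r ≈ 153.404

The third angle is ∠F = 180° − ∠D − ∠E = 80.00°.
Law of sines: f = e·sin F/sin E ≈ 681.44.
Law of sines: d = e·sin D/sin E ≈ 593.12.
Area = ½·e·f·sin D ≈ 1.3258e+05.
Semiperimeter s = (453.96+681.44+593.12)/2 = 864.26.
Inradius = area/s = 1.3258e+05/864.26 ≈ 153.4.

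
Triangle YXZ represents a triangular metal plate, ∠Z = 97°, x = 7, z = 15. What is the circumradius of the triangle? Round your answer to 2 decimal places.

R ≈ 7.56

Law of sines: sin X = x·sin Z/z ≈ 0.46319.
Since z ≥ x, only the acute value applies: ∠X ≈ 27.59°.
Then ∠Y = 180° − ∠Z − ∠X ≈ 55.41°.
Law of sines gives y = z·sin Y/sin Z ≈ 12.441.
Circumradius = z/(2 sin Z) ≈ 7.5563.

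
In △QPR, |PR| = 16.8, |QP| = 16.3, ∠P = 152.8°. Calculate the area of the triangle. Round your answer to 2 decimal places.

Area = ½·|QP|·|PR|·sin P ≈ 62.586.

62.59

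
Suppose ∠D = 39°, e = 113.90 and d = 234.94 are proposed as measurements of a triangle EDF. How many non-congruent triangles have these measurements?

1

e·sin D = 113.90·sin(39°) ≈ 71.68.
Since d ≥ e, exactly one triangle exists.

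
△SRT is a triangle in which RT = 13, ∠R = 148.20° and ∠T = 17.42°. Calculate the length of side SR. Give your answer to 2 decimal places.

The third angle is ∠S = 180° − ∠R − ∠T = 14.38°.
Law of sines: SR = RT·sin T/sin S ≈ 15.671.

15.67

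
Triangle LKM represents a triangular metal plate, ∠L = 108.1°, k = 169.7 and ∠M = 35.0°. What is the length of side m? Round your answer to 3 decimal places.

162.113

The third angle is ∠K = 180° − ∠M − ∠L = 36.90°.
Law of sines: m = k·sin M/sin K ≈ 162.11.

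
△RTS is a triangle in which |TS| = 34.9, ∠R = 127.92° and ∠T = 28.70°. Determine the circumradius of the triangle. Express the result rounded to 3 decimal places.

The third angle is ∠S = 180° − ∠R − ∠T = 23.38°.
Law of sines: |SR| = |TS|·sin T/sin R ≈ 21.245.
Law of sines: |RT| = |TS|·sin S/sin R ≈ 17.556.
Circumradius = |TS|/(2 sin R) ≈ 22.12.

22.120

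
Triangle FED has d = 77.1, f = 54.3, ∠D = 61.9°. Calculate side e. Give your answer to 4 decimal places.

Law of sines: sin F = f·sin D/d ≈ 0.62126.
Since d ≥ f, only the acute value applies: ∠F ≈ 38.41°.
Then ∠E = 180° − ∠D − ∠F ≈ 79.69°.
Law of sines gives e = d·sin E/sin D ≈ 85.992.

85.9916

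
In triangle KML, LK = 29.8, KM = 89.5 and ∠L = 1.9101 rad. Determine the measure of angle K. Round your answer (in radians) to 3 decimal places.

∠K ≈ 0.912 rad

Law of sines: sin M = LK·sin L/KM ≈ 0.31398.
Since KM ≥ LK, only the acute value applies: ∠M ≈ 0.3194 rad.
Then ∠K = π − ∠L − ∠M ≈ 0.9121 rad.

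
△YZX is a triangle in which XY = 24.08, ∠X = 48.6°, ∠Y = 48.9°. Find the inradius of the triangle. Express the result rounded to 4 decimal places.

The third angle is ∠Z = 180° − ∠X − ∠Y = 82.50°.
Law of sines: ZX = XY·sin Y/sin Z ≈ 18.302.
Law of sines: YZ = XY·sin X/sin Z ≈ 18.219.
Area = ½·XY·ZX·sin X ≈ 165.3.
Semiperimeter s = (18.302+24.08+18.219)/2 = 30.3.
Inradius = area/s = 165.3/30.3 ≈ 5.4552.

5.4552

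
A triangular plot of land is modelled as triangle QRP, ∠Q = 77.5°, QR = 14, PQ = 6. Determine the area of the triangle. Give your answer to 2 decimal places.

Area = ½·PQ·QR·sin Q ≈ 41.004.

area ≈ 41.00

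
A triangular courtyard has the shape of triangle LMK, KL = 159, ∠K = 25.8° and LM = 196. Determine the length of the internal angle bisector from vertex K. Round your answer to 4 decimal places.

t_K ≈ 208.4641

Law of sines: sin M = KL·sin K/LM ≈ 0.35307.
Since LM ≥ KL, only the acute value applies: ∠M ≈ 20.68°.
Then ∠L = 180° − ∠K − ∠M ≈ 133.52°.
Law of sines gives MK = LM·sin L/sin K ≈ 326.53.
The bisector from K has length 2·MK·KL·cos(∠K/2)/(MK+KL) ≈ 208.46.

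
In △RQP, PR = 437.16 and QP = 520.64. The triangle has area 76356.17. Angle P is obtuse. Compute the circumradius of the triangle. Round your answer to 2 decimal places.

From area = ½·QP·PR·sin P, we get sin P = 2·area/(QP·PR) ≈ 0.67096.
Taking the obtuse solution, ∠P ≈ 137.86°.
Law of cosines then gives RQ ≈ 894.26.
Circumradius = RQ/(2 sin P) ≈ 666.41.

666.41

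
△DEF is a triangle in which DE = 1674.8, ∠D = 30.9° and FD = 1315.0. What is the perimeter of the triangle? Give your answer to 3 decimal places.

perimeter ≈ 3858.501

By the law of cosines, EF² = FD² + DE² − 2·FD·DE·cos D = 7.5464e+05, so EF ≈ 868.7.
Semiperimeter s = (868.7+1315+1674.8)/2 = 1929.3.
Perimeter = 868.7 + 1315 + 1674.8 = 3858.5.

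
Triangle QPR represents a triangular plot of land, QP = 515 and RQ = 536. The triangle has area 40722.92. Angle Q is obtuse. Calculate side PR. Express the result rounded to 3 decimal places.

From area = ½·RQ·QP·sin Q, we get sin Q = 2·area/(RQ·QP) ≈ 0.29505.
Taking the obtuse solution, ∠Q ≈ 2.8421 rad.
Law of cosines then gives PR ≈ 1039.2.

1039.242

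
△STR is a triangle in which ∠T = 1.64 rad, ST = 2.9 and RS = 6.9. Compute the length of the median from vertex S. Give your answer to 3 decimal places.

Law of sines: sin R = ST·sin T/RS ≈ 0.41928.
Since RS ≥ ST, only the acute value applies: ∠R ≈ 0.433 rad.
Then ∠S = π − ∠T − ∠R ≈ 1.069 rad.
Law of sines gives TR = RS·sin S/sin T ≈ 6.0637.
Median from S: ½√(2·RS² + 2·ST² − TR²) ≈ 4.338.

m_S ≈ 4.338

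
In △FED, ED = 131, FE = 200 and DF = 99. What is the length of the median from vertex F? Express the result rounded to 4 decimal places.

143.5627

Median from F: ½√(2·DF² + 2·FE² − ED²) ≈ 143.56.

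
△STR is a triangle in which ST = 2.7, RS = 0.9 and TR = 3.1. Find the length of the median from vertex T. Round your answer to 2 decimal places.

2.87

Median from T: ½√(2·ST² + 2·TR² − RS²) ≈ 2.8718.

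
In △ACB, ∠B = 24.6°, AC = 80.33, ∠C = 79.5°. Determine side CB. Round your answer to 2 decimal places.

The third angle is ∠A = 180° − ∠C − ∠B = 75.90°.
Law of sines: CB = AC·sin A/sin B ≈ 187.16.

187.16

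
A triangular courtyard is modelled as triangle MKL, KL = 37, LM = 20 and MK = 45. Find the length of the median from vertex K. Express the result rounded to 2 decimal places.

m_K ≈ 39.96

Median from K: ½√(2·MK² + 2·KL² − LM²) ≈ 39.962.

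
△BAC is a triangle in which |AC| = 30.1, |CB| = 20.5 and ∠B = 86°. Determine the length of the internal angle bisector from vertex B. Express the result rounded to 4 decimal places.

Law of sines: sin A = |CB|·sin B/|AC| ≈ 0.67940.
Since |AC| ≥ |CB|, only the acute value applies: ∠A ≈ 42.80°.
Then ∠C = 180° − ∠B − ∠A ≈ 51.20°.
Law of sines gives |BA| = |AC|·sin C/sin B ≈ 23.516.
The bisector from B has length 2·|CB|·|BA|·cos(∠B/2)/(|CB|+|BA|) ≈ 16.02.

16.0202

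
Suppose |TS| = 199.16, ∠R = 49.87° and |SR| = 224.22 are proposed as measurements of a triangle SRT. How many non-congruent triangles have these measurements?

2

|SR|·sin R = 224.22·sin(49.87°) ≈ 171.4.
Since |SR| sin R < |TS| < |SR| (171.4 < 199.16 < 224.22), two triangles exist.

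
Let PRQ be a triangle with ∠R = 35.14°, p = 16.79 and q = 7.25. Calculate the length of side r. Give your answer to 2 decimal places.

11.64

By the law of cosines, r² = q² + p² − 2·q·p·cos R = 135.38, so r ≈ 11.635.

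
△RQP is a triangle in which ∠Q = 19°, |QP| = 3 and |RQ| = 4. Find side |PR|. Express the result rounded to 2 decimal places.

By the law of cosines, |PR|² = |RQ|² + |QP|² − 2·|RQ|·|QP|·cos Q = 2.3076, so |PR| ≈ 1.5191.

1.52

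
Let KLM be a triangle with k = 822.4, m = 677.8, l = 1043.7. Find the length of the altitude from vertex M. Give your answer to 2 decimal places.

h_M ≈ 821.69

Semiperimeter s = (822.4 + 1043.7 + 677.8)/2 = 1271.9.
Heron's formula: area = √(1271.9·449.55·228.25·594.15) ≈ 2.7847e+05.
The altitude from M has length 2·area/m ≈ 821.69.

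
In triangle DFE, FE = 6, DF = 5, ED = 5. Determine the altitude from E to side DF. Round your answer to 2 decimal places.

4.80

Semiperimeter s = (6 + 5 + 5)/2 = 8.
Heron's formula: area = √(8·2·3·3) ≈ 12.
The altitude from E has length 2·area/DF ≈ 4.8.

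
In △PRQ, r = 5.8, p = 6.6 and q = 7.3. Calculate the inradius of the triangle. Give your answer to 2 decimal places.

1.85

Semiperimeter s = (6.6 + 5.8 + 7.3)/2 = 9.85.
Heron's formula: area = √(9.85·3.25·4.05·2.55) ≈ 18.183.
Inradius = area/s = 18.183/9.85 ≈ 1.846.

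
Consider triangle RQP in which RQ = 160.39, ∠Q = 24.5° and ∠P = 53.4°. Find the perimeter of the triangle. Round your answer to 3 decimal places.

438.584

The third angle is ∠R = 180° − ∠Q − ∠P = 102.10°.
Law of sines: QP = RQ·sin R/sin P ≈ 195.35.
Law of sines: PR = RQ·sin Q/sin P ≈ 82.849.
Semiperimeter s = (195.35+82.849+160.39)/2 = 219.29.
Perimeter = 195.35 + 82.849 + 160.39 = 438.58.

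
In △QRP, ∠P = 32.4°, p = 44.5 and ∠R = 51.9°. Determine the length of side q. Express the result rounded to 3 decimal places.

82.639

The third angle is ∠Q = 180° − ∠R − ∠P = 95.70°.
Law of sines: q = p·sin Q/sin P ≈ 82.639.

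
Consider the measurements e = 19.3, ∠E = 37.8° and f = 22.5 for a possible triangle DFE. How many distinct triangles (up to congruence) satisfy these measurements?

2

f·sin E = 22.5·sin(37.8°) ≈ 13.79.
Since f sin E < e < f (13.79 < 19.3 < 22.5), two triangles exist.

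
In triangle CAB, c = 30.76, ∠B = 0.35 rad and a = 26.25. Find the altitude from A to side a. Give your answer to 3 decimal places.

h_A ≈ 10.548

By the law of cosines, b² = c² + a² − 2·c·a·cos B = 118.25, so b ≈ 10.874.
Area = ½·c·a·sin B ≈ 138.44.
The altitude from A has length 2·area/a ≈ 10.548.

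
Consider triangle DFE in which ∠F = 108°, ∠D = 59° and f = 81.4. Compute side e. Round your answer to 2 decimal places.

The third angle is ∠E = 180° − ∠D − ∠F = 13.00°.
Law of sines: e = f·sin E/sin F ≈ 19.253.

19.25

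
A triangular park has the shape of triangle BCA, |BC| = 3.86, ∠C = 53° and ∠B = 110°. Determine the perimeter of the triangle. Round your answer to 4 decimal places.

The third angle is ∠A = 180° − ∠B − ∠C = 17.00°.
Law of sines: |CA| = |BC|·sin B/sin A ≈ 12.406.
Law of sines: |AB| = |BC|·sin C/sin A ≈ 10.544.
Semiperimeter s = (12.406+10.544+3.86)/2 = 13.405.
Perimeter = 12.406 + 10.544 + 3.86 = 26.81.

perimeter ≈ 26.8101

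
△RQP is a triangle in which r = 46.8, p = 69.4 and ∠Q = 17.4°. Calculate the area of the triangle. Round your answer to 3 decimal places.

Area = ½·p·r·sin Q ≈ 485.63.

485.630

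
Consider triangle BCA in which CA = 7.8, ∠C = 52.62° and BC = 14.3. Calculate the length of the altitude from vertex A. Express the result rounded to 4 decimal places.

By the law of cosines, AB² = BC² + CA² − 2·BC·CA·cos C = 129.9, so AB ≈ 11.397.
Area = ½·BC·CA·sin C ≈ 44.316.
The altitude from A has length 2·area/BC ≈ 6.1981.

h_A ≈ 6.1981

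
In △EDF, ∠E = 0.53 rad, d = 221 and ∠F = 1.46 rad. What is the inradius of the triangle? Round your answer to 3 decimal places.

46.020

The third angle is ∠D = π − ∠F − ∠E = 1.152 rad.
Law of sines: e = d·sin E/sin D ≈ 122.31.
Law of sines: f = d·sin F/sin D ≈ 240.47.
Area = ½·d·e·sin F ≈ 13433.
Semiperimeter s = (122.31+221+240.47)/2 = 291.89.
Inradius = area/s = 13433/291.89 ≈ 46.02.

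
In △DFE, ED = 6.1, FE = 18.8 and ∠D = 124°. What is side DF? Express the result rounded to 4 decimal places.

14.6960

Law of sines: sin F = ED·sin D/FE ≈ 0.26900.
Since FE ≥ ED, only the acute value applies: ∠F ≈ 15.60°.
Then ∠E = 180° − ∠D − ∠F ≈ 40.40°.
Law of sines gives DF = FE·sin E/sin D ≈ 14.696.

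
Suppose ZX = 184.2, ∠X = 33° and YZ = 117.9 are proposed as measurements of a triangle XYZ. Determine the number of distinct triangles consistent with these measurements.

2

ZX·sin X = 184.2·sin(33°) ≈ 100.3.
Since ZX sin X < YZ < ZX (100.3 < 117.9 < 184.2), two triangles exist.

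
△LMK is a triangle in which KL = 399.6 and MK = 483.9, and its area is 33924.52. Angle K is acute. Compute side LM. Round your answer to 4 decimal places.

178.0316

From area = ½·MK·KL·sin K, we get sin K = 2·area/(MK·KL) ≈ 0.35088.
Taking the acute solution, ∠K ≈ 0.359 rad.
Law of cosines then gives LM ≈ 178.03.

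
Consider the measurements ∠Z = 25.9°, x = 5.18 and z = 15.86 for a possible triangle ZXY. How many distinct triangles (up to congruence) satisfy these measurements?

x·sin Z = 5.18·sin(25.9°) ≈ 2.263.
Since z ≥ x, exactly one triangle exists.

1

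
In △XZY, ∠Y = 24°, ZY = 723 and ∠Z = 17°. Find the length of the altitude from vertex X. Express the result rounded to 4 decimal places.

The third angle is ∠X = 180° − ∠Z − ∠Y = 139.00°.
Law of sines: YX = ZY·sin Z/sin X ≈ 322.2.
Law of sines: XZ = ZY·sin Y/sin X ≈ 448.24.
Area = ½·ZY·YX·sin Y ≈ 47375.
The altitude from X has length 2·area/ZY ≈ 131.05.

131.0521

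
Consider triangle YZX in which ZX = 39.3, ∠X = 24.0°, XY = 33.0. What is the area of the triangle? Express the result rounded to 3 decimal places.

Area = ½·ZX·XY·sin X ≈ 263.75.

area ≈ 263.748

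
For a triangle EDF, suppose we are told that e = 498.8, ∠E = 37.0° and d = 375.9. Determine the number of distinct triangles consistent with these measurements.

1

d·sin E = 375.9·sin(37.0°) ≈ 226.2.
Since e ≥ d, exactly one triangle exists.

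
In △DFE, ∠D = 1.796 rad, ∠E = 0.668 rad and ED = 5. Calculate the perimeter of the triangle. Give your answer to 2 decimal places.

The third angle is ∠F = π − ∠E − ∠D = 0.678 rad.
Law of sines: FE = ED·sin D/sin F ≈ 7.7741.
Law of sines: DF = ED·sin E/sin F ≈ 4.9402.
Semiperimeter s = (7.7741+5+4.9402)/2 = 8.8571.
Perimeter = 7.7741 + 5 + 4.9402 = 17.714.

17.71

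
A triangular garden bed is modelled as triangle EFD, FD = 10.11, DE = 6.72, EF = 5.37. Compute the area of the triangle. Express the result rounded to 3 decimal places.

16.607

Semiperimeter s = (10.11 + 6.72 + 5.37)/2 = 11.1.
Heron's formula: area = √(11.1·0.99·4.38·5.73) ≈ 16.607.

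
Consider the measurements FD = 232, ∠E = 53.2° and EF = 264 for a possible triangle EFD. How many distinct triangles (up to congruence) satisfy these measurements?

2

EF·sin E = 264·sin(53.2°) ≈ 211.4.
Since EF sin E < FD < EF (211.4 < 232 < 264), two triangles exist.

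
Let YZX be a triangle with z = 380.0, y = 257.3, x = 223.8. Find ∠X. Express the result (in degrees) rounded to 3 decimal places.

By the law of cosines, cos X = (y² + z² − x²) / (2·y·z) ≈ 0.82086, so ∠X ≈ 34.83°.

∠X ≈ 34.829°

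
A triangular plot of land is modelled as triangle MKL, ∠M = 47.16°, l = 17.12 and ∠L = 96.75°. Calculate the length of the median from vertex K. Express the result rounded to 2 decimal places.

The third angle is ∠K = 180° − ∠L − ∠M = 36.09°.
Law of sines: m = l·sin M/sin L ≈ 12.641.
Law of sines: k = l·sin K/sin L ≈ 10.155.
Median from K: ½√(2·l² + 2·m² − k²) ≈ 14.166.

m_K ≈ 14.17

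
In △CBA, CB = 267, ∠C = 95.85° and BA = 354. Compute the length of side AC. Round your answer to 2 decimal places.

206.81

Law of sines: sin A = CB·sin C/BA ≈ 0.75031.
Since BA ≥ CB, only the acute value applies: ∠A ≈ 48.62°.
Then ∠B = 180° − ∠C − ∠A ≈ 35.53°.
Law of sines gives AC = BA·sin B/sin C ≈ 206.81.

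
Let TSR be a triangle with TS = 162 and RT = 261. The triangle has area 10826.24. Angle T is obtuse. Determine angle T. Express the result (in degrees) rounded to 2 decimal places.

∠T ≈ 149.20°

From area = ½·RT·TS·sin T, we get sin T = 2·area/(RT·TS) ≈ 0.51210.
Taking the obtuse solution, ∠T ≈ 149.20°.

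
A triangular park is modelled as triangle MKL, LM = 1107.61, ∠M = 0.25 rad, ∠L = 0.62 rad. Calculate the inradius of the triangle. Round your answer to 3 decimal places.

r ≈ 99.964

The third angle is ∠K = π − ∠L − ∠M = 2.272 rad.
Law of sines: KL = LM·sin M/sin K ≈ 358.52.
Law of sines: MK = LM·sin L/sin K ≈ 841.99.
Area = ½·LM·KL·sin L ≈ 1.1536e+05.
Semiperimeter s = (358.52+1107.6+841.99)/2 = 1154.1.
Inradius = area/s = 1.1536e+05/1154.1 ≈ 99.964.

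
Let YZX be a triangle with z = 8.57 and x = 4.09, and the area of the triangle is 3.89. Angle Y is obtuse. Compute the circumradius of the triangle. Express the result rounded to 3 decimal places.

28.363

From area = ½·z·x·sin Y, we get sin Y = 2·area/(z·x) ≈ 0.22196.
Taking the obtuse solution, ∠Y ≈ 167.18°.
Law of cosines then gives y ≈ 12.591.
Circumradius = y/(2 sin Y) ≈ 28.363.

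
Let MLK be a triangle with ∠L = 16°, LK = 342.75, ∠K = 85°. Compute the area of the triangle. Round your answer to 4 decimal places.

The third angle is ∠M = 180° − ∠L − ∠K = 79.00°.
Law of sines: KM = LK·sin L/sin M ≈ 96.243.
Law of sines: ML = LK·sin K/sin M ≈ 347.84.
Area = ½·LK·KM·sin K ≈ 16431.

area ≈ 16430.8736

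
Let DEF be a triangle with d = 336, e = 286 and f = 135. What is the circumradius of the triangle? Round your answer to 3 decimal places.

By the law of cosines, cos D = (e² + f² − d²) / (2·e·f) ≈ -0.16673, so ∠D ≈ 99.60°.
Circumradius = d/(2 sin D) ≈ 170.38.

R ≈ 170.385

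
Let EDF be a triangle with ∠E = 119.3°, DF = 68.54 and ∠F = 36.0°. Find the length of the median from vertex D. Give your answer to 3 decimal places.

56.092

The third angle is ∠D = 180° − ∠F − ∠E = 24.70°.
Law of sines: FE = DF·sin D/sin E ≈ 32.842.
Law of sines: ED = DF·sin F/sin E ≈ 46.197.
Median from D: ½√(2·ED² + 2·DF² − FE²) ≈ 56.092.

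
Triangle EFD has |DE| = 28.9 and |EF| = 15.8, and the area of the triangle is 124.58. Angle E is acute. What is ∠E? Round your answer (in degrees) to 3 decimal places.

From area = ½·|DE|·|EF|·sin E, we get sin E = 2·area/(|DE|·|EF|) ≈ 0.54566.
Taking the acute solution, ∠E ≈ 33.07°.

∠E ≈ 33.070°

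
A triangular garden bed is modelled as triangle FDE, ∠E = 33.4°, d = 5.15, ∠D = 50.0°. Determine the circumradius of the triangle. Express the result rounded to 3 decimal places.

R ≈ 3.361

The third angle is ∠F = 180° − ∠D − ∠E = 96.60°.
Law of sines: f = d·sin F/sin D ≈ 6.6783.
Law of sines: e = d·sin E/sin D ≈ 3.7008.
Circumradius = d/(2 sin D) ≈ 3.3614.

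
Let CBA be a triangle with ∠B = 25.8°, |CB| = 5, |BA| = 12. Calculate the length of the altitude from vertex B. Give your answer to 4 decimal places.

h_B ≈ 3.3446

By the law of cosines, |AC|² = |CB|² + |BA|² − 2·|CB|·|BA|·cos B = 60.962, so |AC| ≈ 7.8078.
Area = ½·|CB|·|BA|·sin B ≈ 13.057.
The altitude from B has length 2·area/|AC| ≈ 3.3446.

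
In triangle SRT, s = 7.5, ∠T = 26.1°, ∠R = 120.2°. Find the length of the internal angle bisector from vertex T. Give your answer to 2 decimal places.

The third angle is ∠S = 180° − ∠R − ∠T = 33.70°.
Law of sines: r = s·sin R/sin S ≈ 11.683.
Law of sines: t = s·sin T/sin S ≈ 5.9468.
The bisector from T has length 2·s·r·cos(∠T/2)/(s+r) ≈ 8.8994.

t_T ≈ 8.90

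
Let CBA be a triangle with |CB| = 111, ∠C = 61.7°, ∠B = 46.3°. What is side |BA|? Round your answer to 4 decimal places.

The third angle is ∠A = 180° − ∠C − ∠B = 72.00°.
Law of sines: |BA| = |CB|·sin C/sin A ≈ 102.76.

102.7625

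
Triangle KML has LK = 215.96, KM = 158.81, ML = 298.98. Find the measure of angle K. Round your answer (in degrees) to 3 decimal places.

By the law of cosines, cos K = (LK² + KM² − ML²) / (2·LK·KM) ≈ -0.25556, so ∠K ≈ 104.81°.

∠K ≈ 104.807°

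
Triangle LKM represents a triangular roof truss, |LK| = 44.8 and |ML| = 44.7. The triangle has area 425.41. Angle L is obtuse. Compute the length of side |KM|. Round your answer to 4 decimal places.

From area = ½·|ML|·|LK|·sin L, we get sin L = 2·area/(|ML|·|LK|) ≈ 0.42487.
Taking the obtuse solution, ∠L ≈ 154.86°.
Law of cosines then gives |KM| ≈ 87.354.

87.3544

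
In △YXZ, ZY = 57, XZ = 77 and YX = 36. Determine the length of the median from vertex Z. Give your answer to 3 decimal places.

65.307

Median from Z: ½√(2·XZ² + 2·ZY² − YX²) ≈ 65.307.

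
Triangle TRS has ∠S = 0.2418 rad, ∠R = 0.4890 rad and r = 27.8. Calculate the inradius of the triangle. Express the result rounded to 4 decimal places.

3.2275

The third angle is ∠T = π − ∠R − ∠S = 2.4108 rad.
Law of sines: t = r·sin T/sin R ≈ 39.501.
Law of sines: s = r·sin S/sin R ≈ 14.171.
Area = ½·r·t·sin S ≈ 131.48.
Semiperimeter p = (39.501+27.8+14.171)/2 = 40.736.
Inradius = area/p = 131.48/40.736 ≈ 3.2275.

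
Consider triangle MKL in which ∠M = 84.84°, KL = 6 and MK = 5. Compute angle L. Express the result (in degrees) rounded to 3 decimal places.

∠L ≈ 56.094°

Law of sines: sin L = MK·sin M/KL ≈ 0.82996.
Since KL ≥ MK, only the acute value applies: ∠L ≈ 56.09°.
Then ∠K = 180° − ∠M − ∠L ≈ 39.07°.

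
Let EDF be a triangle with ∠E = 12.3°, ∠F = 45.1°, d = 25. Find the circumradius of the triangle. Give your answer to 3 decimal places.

14.838

The third angle is ∠D = 180° − ∠F − ∠E = 122.60°.
Law of sines: e = d·sin E/sin D ≈ 6.3217.
Law of sines: f = d·sin F/sin D ≈ 21.02.
Circumradius = d/(2 sin D) ≈ 14.838.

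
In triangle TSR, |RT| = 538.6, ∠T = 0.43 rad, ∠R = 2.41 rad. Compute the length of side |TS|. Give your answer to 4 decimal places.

1211.3288

The third angle is ∠S = π − ∠R − ∠T = 0.302 rad.
Law of sines: |TS| = |RT|·sin R/sin S ≈ 1211.3.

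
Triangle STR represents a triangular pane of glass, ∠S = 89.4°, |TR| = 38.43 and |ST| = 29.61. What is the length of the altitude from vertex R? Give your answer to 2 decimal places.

24.81

Law of sines: sin R = |ST|·sin S/|TR| ≈ 0.77045.
Since |TR| ≥ |ST|, only the acute value applies: ∠R ≈ 50.39°.
Then ∠T = 180° − ∠S − ∠R ≈ 40.21°.
Law of sines gives |RS| = |TR|·sin T/sin S ≈ 24.809.
Area = ½·|TR|·|ST|·sin T ≈ 367.28.
The altitude from R has length 2·area/|ST| ≈ 24.808.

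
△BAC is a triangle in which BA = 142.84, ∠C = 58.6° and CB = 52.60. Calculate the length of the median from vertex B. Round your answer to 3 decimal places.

Law of sines: sin A = CB·sin C/BA ≈ 0.31432.
Since BA ≥ CB, only the acute value applies: ∠A ≈ 18.32°.
Then ∠B = 180° − ∠C − ∠A ≈ 103.08°.
Law of sines gives AC = BA·sin B/sin C ≈ 163.01.
Median from B: ½√(2·CB² + 2·BA² − AC²) ≈ 70.301.

70.301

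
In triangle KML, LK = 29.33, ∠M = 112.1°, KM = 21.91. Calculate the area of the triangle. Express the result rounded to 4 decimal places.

Law of sines: sin L = KM·sin M/LK ≈ 0.69213.
Since LK ≥ KM, only the acute value applies: ∠L ≈ 43.80°.
Then ∠K = 180° − ∠M − ∠L ≈ 24.10°.
Law of sines gives ML = LK·sin K/sin M ≈ 12.926.
Area = ½·LK·KM·sin K ≈ 131.21.

area ≈ 131.2051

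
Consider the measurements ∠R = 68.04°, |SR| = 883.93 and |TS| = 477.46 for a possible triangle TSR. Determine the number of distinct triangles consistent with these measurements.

0

|SR|·sin R = 883.93·sin(68.04°) ≈ 819.8.
Since |TS| = 477.46 < 819.8 = |SR| sin R, no triangle exists.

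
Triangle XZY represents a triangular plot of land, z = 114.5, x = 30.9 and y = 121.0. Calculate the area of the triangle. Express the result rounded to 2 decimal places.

1763.16

Semiperimeter s = (30.9 + 114.5 + 121)/2 = 133.2.
Heron's formula: area = √(133.2·102.3·18.7·12.2) ≈ 1763.2.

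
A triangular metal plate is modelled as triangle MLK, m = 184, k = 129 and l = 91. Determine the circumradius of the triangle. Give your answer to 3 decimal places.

99.484

By the law of cosines, cos M = (l² + k² − m²) / (2·l·k) ≈ -0.38053, so ∠M ≈ 1.961 rad.
Circumradius = m/(2 sin M) ≈ 99.484.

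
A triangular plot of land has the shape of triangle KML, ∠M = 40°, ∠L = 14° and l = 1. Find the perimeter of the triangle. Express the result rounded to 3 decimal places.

The third angle is ∠K = 180° − ∠M − ∠L = 126.00°.
Law of sines: k = l·sin K/sin L ≈ 3.3441.
Law of sines: m = l·sin M/sin L ≈ 2.657.
Semiperimeter s = (3.3441+2.657+1)/2 = 3.5006.
Perimeter = 3.3441 + 2.657 + 1 = 7.0011.

7.001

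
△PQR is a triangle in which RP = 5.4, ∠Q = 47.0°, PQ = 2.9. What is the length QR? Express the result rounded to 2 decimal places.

6.94

Law of sines: sin R = PQ·sin Q/RP ≈ 0.39276.
Since RP ≥ PQ, only the acute value applies: ∠R ≈ 23.13°.
Then ∠P = 180° − ∠Q − ∠R ≈ 109.87°.
Law of sines gives QR = RP·sin P/sin Q ≈ 6.9438.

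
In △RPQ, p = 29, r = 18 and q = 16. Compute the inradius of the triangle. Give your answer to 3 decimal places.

4.075

Semiperimeter s = (18 + 29 + 16)/2 = 31.5.
Heron's formula: area = √(31.5·13.5·2.5·15.5) ≈ 128.37.
Inradius = area/s = 128.37/31.5 ≈ 4.0752.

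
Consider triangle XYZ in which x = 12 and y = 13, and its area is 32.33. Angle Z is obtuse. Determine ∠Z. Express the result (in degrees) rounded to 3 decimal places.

From area = ½·x·y·sin Z, we get sin Z = 2·area/(x·y) ≈ 0.41449.
Taking the obtuse solution, ∠Z ≈ 155.51°.

155.513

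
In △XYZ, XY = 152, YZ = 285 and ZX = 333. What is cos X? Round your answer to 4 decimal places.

By the law of cosines, cos X = (ZX² + XY² − YZ²) / (2·ZX·XY) ≈ 0.52126, so ∠X ≈ 58.58°.

0.5213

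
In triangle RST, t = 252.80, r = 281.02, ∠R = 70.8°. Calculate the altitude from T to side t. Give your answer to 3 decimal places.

Law of sines: sin T = t·sin R/r ≈ 0.84954.
Since r ≥ t, only the acute value applies: ∠T ≈ 58.16°.
Then ∠S = 180° − ∠R − ∠T ≈ 51.04°.
Law of sines gives s = r·sin S/sin R ≈ 231.38.
Area = ½·r·t·sin S ≈ 27620.
The altitude from T has length 2·area/t ≈ 218.51.

h_T ≈ 218.511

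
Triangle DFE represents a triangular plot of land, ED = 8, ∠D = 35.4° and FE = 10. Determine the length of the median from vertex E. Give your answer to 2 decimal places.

Law of sines: sin F = ED·sin D/FE ≈ 0.46342.
Since FE ≥ ED, only the acute value applies: ∠F ≈ 27.61°.
Then ∠E = 180° − ∠D − ∠F ≈ 116.99°.
Law of sines gives DF = FE·sin E/sin D ≈ 15.382.
Median from E: ½√(2·FE² + 2·ED² − DF²) ≈ 4.7797.

4.78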